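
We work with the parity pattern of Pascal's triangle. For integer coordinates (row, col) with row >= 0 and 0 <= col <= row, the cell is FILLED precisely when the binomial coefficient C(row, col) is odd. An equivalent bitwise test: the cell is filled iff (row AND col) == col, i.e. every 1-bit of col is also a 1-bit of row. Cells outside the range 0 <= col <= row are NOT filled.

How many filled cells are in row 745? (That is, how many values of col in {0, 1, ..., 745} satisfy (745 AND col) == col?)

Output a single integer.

Answer: 64

Derivation:
745 in binary = 1011101001
popcount(745) = number of 1-bits in 1011101001 = 6
A col c satisfies (745 AND c) == c iff every set bit of c is also set in 745; each of the 6 set bits of 745 can independently be on or off in c.
count = 2^6 = 64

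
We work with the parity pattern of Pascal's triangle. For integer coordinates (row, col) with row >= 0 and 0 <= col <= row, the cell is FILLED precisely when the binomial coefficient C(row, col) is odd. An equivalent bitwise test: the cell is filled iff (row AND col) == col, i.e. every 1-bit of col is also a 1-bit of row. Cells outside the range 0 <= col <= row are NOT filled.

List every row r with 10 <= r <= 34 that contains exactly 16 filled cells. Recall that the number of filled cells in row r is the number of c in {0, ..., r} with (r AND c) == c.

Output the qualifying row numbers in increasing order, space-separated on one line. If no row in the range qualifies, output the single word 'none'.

Row r has 2^popcount(r) filled cells, so we need popcount(r) = log2(16) = 4.
Scan r = 10..34 and keep those with exactly 4 one-bits:
r=10=1010 popcount=2 -> skip
r=11=1011 popcount=3 -> skip
r=12=1100 popcount=2 -> skip
r=13=1101 popcount=3 -> skip
r=14=1110 popcount=3 -> skip
r=15=1111 popcount=4 -> KEEP
r=16=10000 popcount=1 -> skip
r=17=10001 popcount=2 -> skip
r=18=10010 popcount=2 -> skip
r=19=10011 popcount=3 -> skip
r=20=10100 popcount=2 -> skip
r=21=10101 popcount=3 -> skip
r=22=10110 popcount=3 -> skip
r=23=10111 popcount=4 -> KEEP
r=24=11000 popcount=2 -> skip
r=25=11001 popcount=3 -> skip
r=26=11010 popcount=3 -> skip
r=27=11011 popcount=4 -> KEEP
r=28=11100 popcount=3 -> skip
r=29=11101 popcount=4 -> KEEP
r=30=11110 popcount=4 -> KEEP
r=31=11111 popcount=5 -> skip
r=32=100000 popcount=1 -> skip
r=33=100001 popcount=2 -> skip
r=34=100010 popcount=2 -> skip
Kept rows: 15 23 27 29 30

Answer: 15 23 27 29 30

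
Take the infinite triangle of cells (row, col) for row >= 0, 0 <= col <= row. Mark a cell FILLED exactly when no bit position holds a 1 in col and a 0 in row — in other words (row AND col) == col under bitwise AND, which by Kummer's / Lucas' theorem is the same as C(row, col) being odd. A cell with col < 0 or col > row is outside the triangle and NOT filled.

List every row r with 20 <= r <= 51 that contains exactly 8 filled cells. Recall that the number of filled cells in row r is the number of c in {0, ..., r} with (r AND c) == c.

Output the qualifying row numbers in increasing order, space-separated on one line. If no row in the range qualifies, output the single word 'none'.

Answer: 21 22 25 26 28 35 37 38 41 42 44 49 50

Derivation:
Row r has 2^popcount(r) filled cells, so we need popcount(r) = log2(8) = 3.
Scan r = 20..51 and keep those with exactly 3 one-bits:
r=20=10100 popcount=2 -> skip
r=21=10101 popcount=3 -> KEEP
r=22=10110 popcount=3 -> KEEP
r=23=10111 popcount=4 -> skip
r=24=11000 popcount=2 -> skip
r=25=11001 popcount=3 -> KEEP
r=26=11010 popcount=3 -> KEEP
r=27=11011 popcount=4 -> skip
r=28=11100 popcount=3 -> KEEP
r=29=11101 popcount=4 -> skip
r=30=11110 popcount=4 -> skip
r=31=11111 popcount=5 -> skip
r=32=100000 popcount=1 -> skip
r=33=100001 popcount=2 -> skip
r=34=100010 popcount=2 -> skip
r=35=100011 popcount=3 -> KEEP
r=36=100100 popcount=2 -> skip
r=37=100101 popcount=3 -> KEEP
r=38=100110 popcount=3 -> KEEP
r=39=100111 popcount=4 -> skip
r=40=101000 popcount=2 -> skip
r=41=101001 popcount=3 -> KEEP
r=42=101010 popcount=3 -> KEEP
r=43=101011 popcount=4 -> skip
r=44=101100 popcount=3 -> KEEP
r=45=101101 popcount=4 -> skip
r=46=101110 popcount=4 -> skip
r=47=101111 popcount=5 -> skip
r=48=110000 popcount=2 -> skip
r=49=110001 popcount=3 -> KEEP
r=50=110010 popcount=3 -> KEEP
r=51=110011 popcount=4 -> skip
Kept rows: 21 22 25 26 28 35 37 38 41 42 44 49 50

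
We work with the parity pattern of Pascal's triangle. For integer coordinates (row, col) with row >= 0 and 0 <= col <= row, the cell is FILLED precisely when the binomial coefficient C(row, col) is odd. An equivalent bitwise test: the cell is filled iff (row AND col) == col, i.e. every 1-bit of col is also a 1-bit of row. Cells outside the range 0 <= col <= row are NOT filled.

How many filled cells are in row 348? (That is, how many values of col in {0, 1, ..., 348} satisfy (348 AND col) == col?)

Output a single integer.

348 in binary = 101011100
popcount(348) = number of 1-bits in 101011100 = 5
A col c satisfies (348 AND c) == c iff every set bit of c is also set in 348; each of the 5 set bits of 348 can independently be on or off in c.
count = 2^5 = 32

Answer: 32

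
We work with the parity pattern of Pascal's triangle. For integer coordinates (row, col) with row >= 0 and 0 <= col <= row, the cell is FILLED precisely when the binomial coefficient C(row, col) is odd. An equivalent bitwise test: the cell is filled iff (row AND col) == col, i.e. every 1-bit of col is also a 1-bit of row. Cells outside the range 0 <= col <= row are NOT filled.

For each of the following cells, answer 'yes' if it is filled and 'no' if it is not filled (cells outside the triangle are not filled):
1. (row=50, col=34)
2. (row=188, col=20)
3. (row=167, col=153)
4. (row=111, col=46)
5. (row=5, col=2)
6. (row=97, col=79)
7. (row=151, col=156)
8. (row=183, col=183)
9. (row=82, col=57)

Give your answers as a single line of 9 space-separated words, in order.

(50,34): row=0b110010, col=0b100010, row AND col = 0b100010 = 34; 34 == 34 -> filled
(188,20): row=0b10111100, col=0b10100, row AND col = 0b10100 = 20; 20 == 20 -> filled
(167,153): row=0b10100111, col=0b10011001, row AND col = 0b10000001 = 129; 129 != 153 -> empty
(111,46): row=0b1101111, col=0b101110, row AND col = 0b101110 = 46; 46 == 46 -> filled
(5,2): row=0b101, col=0b10, row AND col = 0b0 = 0; 0 != 2 -> empty
(97,79): row=0b1100001, col=0b1001111, row AND col = 0b1000001 = 65; 65 != 79 -> empty
(151,156): col outside [0, 151] -> not filled
(183,183): row=0b10110111, col=0b10110111, row AND col = 0b10110111 = 183; 183 == 183 -> filled
(82,57): row=0b1010010, col=0b111001, row AND col = 0b10000 = 16; 16 != 57 -> empty

Answer: yes yes no yes no no no yes no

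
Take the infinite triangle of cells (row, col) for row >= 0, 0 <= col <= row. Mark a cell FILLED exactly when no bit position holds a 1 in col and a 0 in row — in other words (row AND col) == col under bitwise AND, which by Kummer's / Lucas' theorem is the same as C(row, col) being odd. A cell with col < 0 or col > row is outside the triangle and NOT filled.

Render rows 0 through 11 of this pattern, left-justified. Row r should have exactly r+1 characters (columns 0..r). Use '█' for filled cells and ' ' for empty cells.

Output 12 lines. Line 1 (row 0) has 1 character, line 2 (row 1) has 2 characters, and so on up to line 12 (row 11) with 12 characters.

Answer: █
██
█ █
████
█   █
██  ██
█ █ █ █
████████
█       █
██      ██
█ █     █ █
████    ████

Derivation:
r0=0: █
r1=1: ██
r2=10: █ █
r3=11: ████
r4=100: █   █
r5=101: ██  ██
r6=110: █ █ █ █
r7=111: ████████
r8=1000: █       █
r9=1001: ██      ██
r10=1010: █ █     █ █
r11=1011: ████    ████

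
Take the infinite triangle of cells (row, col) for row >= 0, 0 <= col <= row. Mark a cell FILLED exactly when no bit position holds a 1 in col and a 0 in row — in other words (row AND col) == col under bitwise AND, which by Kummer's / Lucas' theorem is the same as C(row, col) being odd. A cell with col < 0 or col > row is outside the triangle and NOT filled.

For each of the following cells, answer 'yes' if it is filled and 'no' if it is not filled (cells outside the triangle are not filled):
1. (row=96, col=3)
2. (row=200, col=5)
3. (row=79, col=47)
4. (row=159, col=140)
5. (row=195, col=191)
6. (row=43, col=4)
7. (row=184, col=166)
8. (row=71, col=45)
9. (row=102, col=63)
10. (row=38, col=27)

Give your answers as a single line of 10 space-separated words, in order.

(96,3): row=0b1100000, col=0b11, row AND col = 0b0 = 0; 0 != 3 -> empty
(200,5): row=0b11001000, col=0b101, row AND col = 0b0 = 0; 0 != 5 -> empty
(79,47): row=0b1001111, col=0b101111, row AND col = 0b1111 = 15; 15 != 47 -> empty
(159,140): row=0b10011111, col=0b10001100, row AND col = 0b10001100 = 140; 140 == 140 -> filled
(195,191): row=0b11000011, col=0b10111111, row AND col = 0b10000011 = 131; 131 != 191 -> empty
(43,4): row=0b101011, col=0b100, row AND col = 0b0 = 0; 0 != 4 -> empty
(184,166): row=0b10111000, col=0b10100110, row AND col = 0b10100000 = 160; 160 != 166 -> empty
(71,45): row=0b1000111, col=0b101101, row AND col = 0b101 = 5; 5 != 45 -> empty
(102,63): row=0b1100110, col=0b111111, row AND col = 0b100110 = 38; 38 != 63 -> empty
(38,27): row=0b100110, col=0b11011, row AND col = 0b10 = 2; 2 != 27 -> empty

Answer: no no no yes no no no no no no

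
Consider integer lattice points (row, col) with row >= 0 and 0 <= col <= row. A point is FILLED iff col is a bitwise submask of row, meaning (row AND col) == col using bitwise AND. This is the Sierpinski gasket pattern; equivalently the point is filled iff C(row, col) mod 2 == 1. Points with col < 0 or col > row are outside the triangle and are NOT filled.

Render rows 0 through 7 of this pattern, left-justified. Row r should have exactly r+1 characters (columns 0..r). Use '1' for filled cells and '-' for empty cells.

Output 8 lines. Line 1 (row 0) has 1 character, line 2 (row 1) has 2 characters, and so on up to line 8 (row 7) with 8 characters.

Answer: 1
11
1-1
1111
1---1
11--11
1-1-1-1
11111111

Derivation:
r0=0: 1
r1=1: 11
r2=10: 1-1
r3=11: 1111
r4=100: 1---1
r5=101: 11--11
r6=110: 1-1-1-1
r7=111: 11111111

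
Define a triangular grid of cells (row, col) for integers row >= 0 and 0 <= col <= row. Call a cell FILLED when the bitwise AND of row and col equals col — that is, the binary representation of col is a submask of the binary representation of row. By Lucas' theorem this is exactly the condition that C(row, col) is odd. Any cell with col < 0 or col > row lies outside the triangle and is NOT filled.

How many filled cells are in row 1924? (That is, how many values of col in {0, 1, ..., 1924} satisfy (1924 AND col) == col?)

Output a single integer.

Answer: 32

Derivation:
1924 in binary = 11110000100
popcount(1924) = number of 1-bits in 11110000100 = 5
A col c satisfies (1924 AND c) == c iff every set bit of c is also set in 1924; each of the 5 set bits of 1924 can independently be on or off in c.
count = 2^5 = 32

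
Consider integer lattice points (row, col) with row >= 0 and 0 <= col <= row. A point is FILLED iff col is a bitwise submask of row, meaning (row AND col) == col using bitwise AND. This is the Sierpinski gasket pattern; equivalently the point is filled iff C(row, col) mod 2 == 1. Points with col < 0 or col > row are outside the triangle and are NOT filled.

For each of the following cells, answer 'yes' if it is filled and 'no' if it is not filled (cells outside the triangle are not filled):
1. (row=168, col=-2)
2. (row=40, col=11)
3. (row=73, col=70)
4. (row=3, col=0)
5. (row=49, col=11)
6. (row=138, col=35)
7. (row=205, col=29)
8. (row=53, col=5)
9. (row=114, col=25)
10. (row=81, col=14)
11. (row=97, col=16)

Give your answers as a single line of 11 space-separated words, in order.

Answer: no no no yes no no no yes no no no

Derivation:
(168,-2): col outside [0, 168] -> not filled
(40,11): row=0b101000, col=0b1011, row AND col = 0b1000 = 8; 8 != 11 -> empty
(73,70): row=0b1001001, col=0b1000110, row AND col = 0b1000000 = 64; 64 != 70 -> empty
(3,0): row=0b11, col=0b0, row AND col = 0b0 = 0; 0 == 0 -> filled
(49,11): row=0b110001, col=0b1011, row AND col = 0b1 = 1; 1 != 11 -> empty
(138,35): row=0b10001010, col=0b100011, row AND col = 0b10 = 2; 2 != 35 -> empty
(205,29): row=0b11001101, col=0b11101, row AND col = 0b1101 = 13; 13 != 29 -> empty
(53,5): row=0b110101, col=0b101, row AND col = 0b101 = 5; 5 == 5 -> filled
(114,25): row=0b1110010, col=0b11001, row AND col = 0b10000 = 16; 16 != 25 -> empty
(81,14): row=0b1010001, col=0b1110, row AND col = 0b0 = 0; 0 != 14 -> empty
(97,16): row=0b1100001, col=0b10000, row AND col = 0b0 = 0; 0 != 16 -> empty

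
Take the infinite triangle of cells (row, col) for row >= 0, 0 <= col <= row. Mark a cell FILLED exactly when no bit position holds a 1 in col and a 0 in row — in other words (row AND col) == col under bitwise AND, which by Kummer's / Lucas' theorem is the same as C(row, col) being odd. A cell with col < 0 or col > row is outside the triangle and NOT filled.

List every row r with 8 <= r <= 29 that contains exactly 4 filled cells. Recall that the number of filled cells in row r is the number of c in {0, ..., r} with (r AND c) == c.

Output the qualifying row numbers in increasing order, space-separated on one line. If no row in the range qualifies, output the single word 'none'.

Answer: 9 10 12 17 18 20 24

Derivation:
Row r has 2^popcount(r) filled cells, so we need popcount(r) = log2(4) = 2.
Scan r = 8..29 and keep those with exactly 2 one-bits:
r=8=1000 popcount=1 -> skip
r=9=1001 popcount=2 -> KEEP
r=10=1010 popcount=2 -> KEEP
r=11=1011 popcount=3 -> skip
r=12=1100 popcount=2 -> KEEP
r=13=1101 popcount=3 -> skip
r=14=1110 popcount=3 -> skip
r=15=1111 popcount=4 -> skip
r=16=10000 popcount=1 -> skip
r=17=10001 popcount=2 -> KEEP
r=18=10010 popcount=2 -> KEEP
r=19=10011 popcount=3 -> skip
r=20=10100 popcount=2 -> KEEP
r=21=10101 popcount=3 -> skip
r=22=10110 popcount=3 -> skip
r=23=10111 popcount=4 -> skip
r=24=11000 popcount=2 -> KEEP
r=25=11001 popcount=3 -> skip
r=26=11010 popcount=3 -> skip
r=27=11011 popcount=4 -> skip
r=28=11100 popcount=3 -> skip
r=29=11101 popcount=4 -> skip
Kept rows: 9 10 12 17 18 20 24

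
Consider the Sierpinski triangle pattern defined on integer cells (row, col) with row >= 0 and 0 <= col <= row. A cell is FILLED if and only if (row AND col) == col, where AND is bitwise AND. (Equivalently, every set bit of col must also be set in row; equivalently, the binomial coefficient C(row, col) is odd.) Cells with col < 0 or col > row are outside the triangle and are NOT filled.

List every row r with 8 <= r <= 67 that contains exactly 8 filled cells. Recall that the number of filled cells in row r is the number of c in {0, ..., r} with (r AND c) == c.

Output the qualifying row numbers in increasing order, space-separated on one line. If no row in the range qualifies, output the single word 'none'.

Answer: 11 13 14 19 21 22 25 26 28 35 37 38 41 42 44 49 50 52 56 67

Derivation:
Row r has 2^popcount(r) filled cells, so we need popcount(r) = log2(8) = 3.
Scan r = 8..67 and keep those with exactly 3 one-bits:
r=8=1000 popcount=1 -> skip
r=9=1001 popcount=2 -> skip
r=10=1010 popcount=2 -> skip
r=11=1011 popcount=3 -> KEEP
r=12=1100 popcount=2 -> skip
r=13=1101 popcount=3 -> KEEP
r=14=1110 popcount=3 -> KEEP
r=15=1111 popcount=4 -> skip
r=16=10000 popcount=1 -> skip
r=17=10001 popcount=2 -> skip
r=18=10010 popcount=2 -> skip
r=19=10011 popcount=3 -> KEEP
r=20=10100 popcount=2 -> skip
r=21=10101 popcount=3 -> KEEP
r=22=10110 popcount=3 -> KEEP
r=23=10111 popcount=4 -> skip
r=24=11000 popcount=2 -> skip
r=25=11001 popcount=3 -> KEEP
r=26=11010 popcount=3 -> KEEP
r=27=11011 popcount=4 -> skip
r=28=11100 popcount=3 -> KEEP
r=29=11101 popcount=4 -> skip
r=30=11110 popcount=4 -> skip
r=31=11111 popcount=5 -> skip
r=32=100000 popcount=1 -> skip
r=33=100001 popcount=2 -> skip
r=34=100010 popcount=2 -> skip
r=35=100011 popcount=3 -> KEEP
r=36=100100 popcount=2 -> skip
r=37=100101 popcount=3 -> KEEP
r=38=100110 popcount=3 -> KEEP
r=39=100111 popcount=4 -> skip
r=40=101000 popcount=2 -> skip
r=41=101001 popcount=3 -> KEEP
r=42=101010 popcount=3 -> KEEP
r=43=101011 popcount=4 -> skip
r=44=101100 popcount=3 -> KEEP
r=45=101101 popcount=4 -> skip
r=46=101110 popcount=4 -> skip
r=47=101111 popcount=5 -> skip
r=48=110000 popcount=2 -> skip
r=49=110001 popcount=3 -> KEEP
r=50=110010 popcount=3 -> KEEP
r=51=110011 popcount=4 -> skip
r=52=110100 popcount=3 -> KEEP
r=53=110101 popcount=4 -> skip
r=54=110110 popcount=4 -> skip
r=55=110111 popcount=5 -> skip
r=56=111000 popcount=3 -> KEEP
r=57=111001 popcount=4 -> skip
r=58=111010 popcount=4 -> skip
r=59=111011 popcount=5 -> skip
r=60=111100 popcount=4 -> skip
r=61=111101 popcount=5 -> skip
r=62=111110 popcount=5 -> skip
r=63=111111 popcount=6 -> skip
r=64=1000000 popcount=1 -> skip
r=65=1000001 popcount=2 -> skip
r=66=1000010 popcount=2 -> skip
r=67=1000011 popcount=3 -> KEEP
Kept rows: 11 13 14 19 21 22 25 26 28 35 37 38 41 42 44 49 50 52 56 67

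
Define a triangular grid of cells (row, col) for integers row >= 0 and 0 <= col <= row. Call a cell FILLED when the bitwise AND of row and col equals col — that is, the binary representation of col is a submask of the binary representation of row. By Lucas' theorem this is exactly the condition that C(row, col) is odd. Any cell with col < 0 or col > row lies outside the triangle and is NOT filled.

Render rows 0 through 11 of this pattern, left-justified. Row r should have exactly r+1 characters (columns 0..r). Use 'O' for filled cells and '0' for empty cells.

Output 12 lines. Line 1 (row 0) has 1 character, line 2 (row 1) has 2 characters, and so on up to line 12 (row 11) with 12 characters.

Answer: O
OO
O0O
OOOO
O000O
OO00OO
O0O0O0O
OOOOOOOO
O0000000O
OO000000OO
O0O00000O0O
OOOO0000OOOO

Derivation:
r0=0: O
r1=1: OO
r2=10: O0O
r3=11: OOOO
r4=100: O000O
r5=101: OO00OO
r6=110: O0O0O0O
r7=111: OOOOOOOO
r8=1000: O0000000O
r9=1001: OO000000OO
r10=1010: O0O00000O0O
r11=1011: OOOO0000OOOO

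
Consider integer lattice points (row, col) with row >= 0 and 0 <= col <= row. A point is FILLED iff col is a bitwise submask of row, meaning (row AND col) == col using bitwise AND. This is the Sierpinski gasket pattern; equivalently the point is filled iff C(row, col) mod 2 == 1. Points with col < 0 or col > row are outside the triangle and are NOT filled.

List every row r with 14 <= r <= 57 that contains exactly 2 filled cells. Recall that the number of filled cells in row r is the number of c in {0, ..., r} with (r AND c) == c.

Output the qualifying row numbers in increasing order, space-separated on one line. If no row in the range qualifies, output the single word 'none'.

Row r has 2^popcount(r) filled cells, so we need popcount(r) = log2(2) = 1.
Scan r = 14..57 and keep those with exactly 1 one-bits:
r=14=1110 popcount=3 -> skip
r=15=1111 popcount=4 -> skip
r=16=10000 popcount=1 -> KEEP
r=17=10001 popcount=2 -> skip
r=18=10010 popcount=2 -> skip
r=19=10011 popcount=3 -> skip
r=20=10100 popcount=2 -> skip
r=21=10101 popcount=3 -> skip
r=22=10110 popcount=3 -> skip
r=23=10111 popcount=4 -> skip
r=24=11000 popcount=2 -> skip
r=25=11001 popcount=3 -> skip
r=26=11010 popcount=3 -> skip
r=27=11011 popcount=4 -> skip
r=28=11100 popcount=3 -> skip
r=29=11101 popcount=4 -> skip
r=30=11110 popcount=4 -> skip
r=31=11111 popcount=5 -> skip
r=32=100000 popcount=1 -> KEEP
r=33=100001 popcount=2 -> skip
r=34=100010 popcount=2 -> skip
r=35=100011 popcount=3 -> skip
r=36=100100 popcount=2 -> skip
r=37=100101 popcount=3 -> skip
r=38=100110 popcount=3 -> skip
r=39=100111 popcount=4 -> skip
r=40=101000 popcount=2 -> skip
r=41=101001 popcount=3 -> skip
r=42=101010 popcount=3 -> skip
r=43=101011 popcount=4 -> skip
r=44=101100 popcount=3 -> skip
r=45=101101 popcount=4 -> skip
r=46=101110 popcount=4 -> skip
r=47=101111 popcount=5 -> skip
r=48=110000 popcount=2 -> skip
r=49=110001 popcount=3 -> skip
r=50=110010 popcount=3 -> skip
r=51=110011 popcount=4 -> skip
r=52=110100 popcount=3 -> skip
r=53=110101 popcount=4 -> skip
r=54=110110 popcount=4 -> skip
r=55=110111 popcount=5 -> skip
r=56=111000 popcount=3 -> skip
r=57=111001 popcount=4 -> skip
Kept rows: 16 32

Answer: 16 32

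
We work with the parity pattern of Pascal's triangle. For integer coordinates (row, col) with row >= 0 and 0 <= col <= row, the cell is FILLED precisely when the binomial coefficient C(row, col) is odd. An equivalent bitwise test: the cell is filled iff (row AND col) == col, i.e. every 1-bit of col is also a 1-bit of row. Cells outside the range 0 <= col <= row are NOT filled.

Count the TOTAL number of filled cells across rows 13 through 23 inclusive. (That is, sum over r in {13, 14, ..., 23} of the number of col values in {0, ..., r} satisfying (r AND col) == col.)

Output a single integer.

Answer: 86

Derivation:
r13=1101 pc3: +8 =8
r14=1110 pc3: +8 =16
r15=1111 pc4: +16 =32
r16=10000 pc1: +2 =34
r17=10001 pc2: +4 =38
r18=10010 pc2: +4 =42
r19=10011 pc3: +8 =50
r20=10100 pc2: +4 =54
r21=10101 pc3: +8 =62
r22=10110 pc3: +8 =70
r23=10111 pc4: +16 =86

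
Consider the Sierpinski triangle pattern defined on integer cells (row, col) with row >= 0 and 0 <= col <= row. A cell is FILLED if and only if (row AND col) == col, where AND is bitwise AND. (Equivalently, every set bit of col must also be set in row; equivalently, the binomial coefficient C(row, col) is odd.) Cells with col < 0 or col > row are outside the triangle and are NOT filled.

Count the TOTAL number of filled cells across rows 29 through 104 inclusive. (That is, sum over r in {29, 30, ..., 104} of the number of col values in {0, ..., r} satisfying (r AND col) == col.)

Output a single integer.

Answer: 1152

Derivation:
r29=11101 pc4: +16 =16
r30=11110 pc4: +16 =32
r31=11111 pc5: +32 =64
r32=100000 pc1: +2 =66
r33=100001 pc2: +4 =70
r34=100010 pc2: +4 =74
r35=100011 pc3: +8 =82
r36=100100 pc2: +4 =86
r37=100101 pc3: +8 =94
r38=100110 pc3: +8 =102
r39=100111 pc4: +16 =118
r40=101000 pc2: +4 =122
r41=101001 pc3: +8 =130
r42=101010 pc3: +8 =138
r43=101011 pc4: +16 =154
r44=101100 pc3: +8 =162
r45=101101 pc4: +16 =178
r46=101110 pc4: +16 =194
r47=101111 pc5: +32 =226
r48=110000 pc2: +4 =230
r49=110001 pc3: +8 =238
r50=110010 pc3: +8 =246
r51=110011 pc4: +16 =262
r52=110100 pc3: +8 =270
r53=110101 pc4: +16 =286
r54=110110 pc4: +16 =302
r55=110111 pc5: +32 =334
r56=111000 pc3: +8 =342
r57=111001 pc4: +16 =358
r58=111010 pc4: +16 =374
r59=111011 pc5: +32 =406
r60=111100 pc4: +16 =422
r61=111101 pc5: +32 =454
r62=111110 pc5: +32 =486
r63=111111 pc6: +64 =550
r64=1000000 pc1: +2 =552
r65=1000001 pc2: +4 =556
r66=1000010 pc2: +4 =560
r67=1000011 pc3: +8 =568
r68=1000100 pc2: +4 =572
r69=1000101 pc3: +8 =580
r70=1000110 pc3: +8 =588
r71=1000111 pc4: +16 =604
r72=1001000 pc2: +4 =608
r73=1001001 pc3: +8 =616
r74=1001010 pc3: +8 =624
r75=1001011 pc4: +16 =640
r76=1001100 pc3: +8 =648
r77=1001101 pc4: +16 =664
r78=1001110 pc4: +16 =680
r79=1001111 pc5: +32 =712
r80=1010000 pc2: +4 =716
r81=1010001 pc3: +8 =724
r82=1010010 pc3: +8 =732
r83=1010011 pc4: +16 =748
r84=1010100 pc3: +8 =756
r85=1010101 pc4: +16 =772
r86=1010110 pc4: +16 =788
r87=1010111 pc5: +32 =820
r88=1011000 pc3: +8 =828
r89=1011001 pc4: +16 =844
r90=1011010 pc4: +16 =860
r91=1011011 pc5: +32 =892
r92=1011100 pc4: +16 =908
r93=1011101 pc5: +32 =940
r94=1011110 pc5: +32 =972
r95=1011111 pc6: +64 =1036
r96=1100000 pc2: +4 =1040
r97=1100001 pc3: +8 =1048
r98=1100010 pc3: +8 =1056
r99=1100011 pc4: +16 =1072
r100=1100100 pc3: +8 =1080
r101=1100101 pc4: +16 =1096
r102=1100110 pc4: +16 =1112
r103=1100111 pc5: +32 =1144
r104=1101000 pc3: +8 =1152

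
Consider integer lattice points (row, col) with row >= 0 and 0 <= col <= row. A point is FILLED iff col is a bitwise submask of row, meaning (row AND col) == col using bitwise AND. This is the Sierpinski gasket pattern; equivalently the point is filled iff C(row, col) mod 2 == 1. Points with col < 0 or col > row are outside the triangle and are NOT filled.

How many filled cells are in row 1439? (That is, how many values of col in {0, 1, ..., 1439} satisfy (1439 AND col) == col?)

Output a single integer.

1439 in binary = 10110011111
popcount(1439) = number of 1-bits in 10110011111 = 8
A col c satisfies (1439 AND c) == c iff every set bit of c is also set in 1439; each of the 8 set bits of 1439 can independently be on or off in c.
count = 2^8 = 256

Answer: 256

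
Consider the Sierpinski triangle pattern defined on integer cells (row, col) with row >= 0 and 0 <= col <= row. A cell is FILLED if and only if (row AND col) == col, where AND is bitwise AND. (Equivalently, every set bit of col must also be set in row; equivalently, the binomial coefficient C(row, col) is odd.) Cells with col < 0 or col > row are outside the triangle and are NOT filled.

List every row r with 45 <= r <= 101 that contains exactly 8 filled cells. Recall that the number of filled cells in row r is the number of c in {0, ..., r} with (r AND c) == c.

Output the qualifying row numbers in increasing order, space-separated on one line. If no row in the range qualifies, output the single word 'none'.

Row r has 2^popcount(r) filled cells, so we need popcount(r) = log2(8) = 3.
Scan r = 45..101 and keep those with exactly 3 one-bits:
r=45=101101 popcount=4 -> skip
r=46=101110 popcount=4 -> skip
r=47=101111 popcount=5 -> skip
r=48=110000 popcount=2 -> skip
r=49=110001 popcount=3 -> KEEP
r=50=110010 popcount=3 -> KEEP
r=51=110011 popcount=4 -> skip
r=52=110100 popcount=3 -> KEEP
r=53=110101 popcount=4 -> skip
r=54=110110 popcount=4 -> skip
r=55=110111 popcount=5 -> skip
r=56=111000 popcount=3 -> KEEP
r=57=111001 popcount=4 -> skip
r=58=111010 popcount=4 -> skip
r=59=111011 popcount=5 -> skip
r=60=111100 popcount=4 -> skip
r=61=111101 popcount=5 -> skip
r=62=111110 popcount=5 -> skip
r=63=111111 popcount=6 -> skip
r=64=1000000 popcount=1 -> skip
r=65=1000001 popcount=2 -> skip
r=66=1000010 popcount=2 -> skip
r=67=1000011 popcount=3 -> KEEP
r=68=1000100 popcount=2 -> skip
r=69=1000101 popcount=3 -> KEEP
r=70=1000110 popcount=3 -> KEEP
r=71=1000111 popcount=4 -> skip
r=72=1001000 popcount=2 -> skip
r=73=1001001 popcount=3 -> KEEP
r=74=1001010 popcount=3 -> KEEP
r=75=1001011 popcount=4 -> skip
r=76=1001100 popcount=3 -> KEEP
r=77=1001101 popcount=4 -> skip
r=78=1001110 popcount=4 -> skip
r=79=1001111 popcount=5 -> skip
r=80=1010000 popcount=2 -> skip
r=81=1010001 popcount=3 -> KEEP
r=82=1010010 popcount=3 -> KEEP
r=83=1010011 popcount=4 -> skip
r=84=1010100 popcount=3 -> KEEP
r=85=1010101 popcount=4 -> skip
r=86=1010110 popcount=4 -> skip
r=87=1010111 popcount=5 -> skip
r=88=1011000 popcount=3 -> KEEP
r=89=1011001 popcount=4 -> skip
r=90=1011010 popcount=4 -> skip
r=91=1011011 popcount=5 -> skip
r=92=1011100 popcount=4 -> skip
r=93=1011101 popcount=5 -> skip
r=94=1011110 popcount=5 -> skip
r=95=1011111 popcount=6 -> skip
r=96=1100000 popcount=2 -> skip
r=97=1100001 popcount=3 -> KEEP
r=98=1100010 popcount=3 -> KEEP
r=99=1100011 popcount=4 -> skip
r=100=1100100 popcount=3 -> KEEP
r=101=1100101 popcount=4 -> skip
Kept rows: 49 50 52 56 67 69 70 73 74 76 81 82 84 88 97 98 100

Answer: 49 50 52 56 67 69 70 73 74 76 81 82 84 88 97 98 100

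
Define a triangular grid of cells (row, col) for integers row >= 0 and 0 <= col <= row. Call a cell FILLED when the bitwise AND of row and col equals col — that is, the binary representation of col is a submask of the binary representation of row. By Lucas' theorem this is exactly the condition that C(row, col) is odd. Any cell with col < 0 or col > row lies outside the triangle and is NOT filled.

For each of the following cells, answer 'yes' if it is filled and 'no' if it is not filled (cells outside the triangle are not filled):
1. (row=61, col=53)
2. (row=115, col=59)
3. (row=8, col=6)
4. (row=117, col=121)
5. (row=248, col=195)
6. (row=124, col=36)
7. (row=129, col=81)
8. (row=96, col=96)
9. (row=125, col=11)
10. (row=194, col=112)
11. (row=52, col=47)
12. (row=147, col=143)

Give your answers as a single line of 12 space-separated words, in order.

Answer: yes no no no no yes no yes no no no no

Derivation:
(61,53): row=0b111101, col=0b110101, row AND col = 0b110101 = 53; 53 == 53 -> filled
(115,59): row=0b1110011, col=0b111011, row AND col = 0b110011 = 51; 51 != 59 -> empty
(8,6): row=0b1000, col=0b110, row AND col = 0b0 = 0; 0 != 6 -> empty
(117,121): col outside [0, 117] -> not filled
(248,195): row=0b11111000, col=0b11000011, row AND col = 0b11000000 = 192; 192 != 195 -> empty
(124,36): row=0b1111100, col=0b100100, row AND col = 0b100100 = 36; 36 == 36 -> filled
(129,81): row=0b10000001, col=0b1010001, row AND col = 0b1 = 1; 1 != 81 -> empty
(96,96): row=0b1100000, col=0b1100000, row AND col = 0b1100000 = 96; 96 == 96 -> filled
(125,11): row=0b1111101, col=0b1011, row AND col = 0b1001 = 9; 9 != 11 -> empty
(194,112): row=0b11000010, col=0b1110000, row AND col = 0b1000000 = 64; 64 != 112 -> empty
(52,47): row=0b110100, col=0b101111, row AND col = 0b100100 = 36; 36 != 47 -> empty
(147,143): row=0b10010011, col=0b10001111, row AND col = 0b10000011 = 131; 131 != 143 -> empty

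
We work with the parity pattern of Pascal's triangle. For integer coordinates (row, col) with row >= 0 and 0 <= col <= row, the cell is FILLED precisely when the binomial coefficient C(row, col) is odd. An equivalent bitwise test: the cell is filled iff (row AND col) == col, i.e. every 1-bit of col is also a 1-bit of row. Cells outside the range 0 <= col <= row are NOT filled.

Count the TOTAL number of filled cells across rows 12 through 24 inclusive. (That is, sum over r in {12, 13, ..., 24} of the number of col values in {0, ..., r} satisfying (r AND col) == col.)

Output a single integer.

r12=1100 pc2: +4 =4
r13=1101 pc3: +8 =12
r14=1110 pc3: +8 =20
r15=1111 pc4: +16 =36
r16=10000 pc1: +2 =38
r17=10001 pc2: +4 =42
r18=10010 pc2: +4 =46
r19=10011 pc3: +8 =54
r20=10100 pc2: +4 =58
r21=10101 pc3: +8 =66
r22=10110 pc3: +8 =74
r23=10111 pc4: +16 =90
r24=11000 pc2: +4 =94

Answer: 94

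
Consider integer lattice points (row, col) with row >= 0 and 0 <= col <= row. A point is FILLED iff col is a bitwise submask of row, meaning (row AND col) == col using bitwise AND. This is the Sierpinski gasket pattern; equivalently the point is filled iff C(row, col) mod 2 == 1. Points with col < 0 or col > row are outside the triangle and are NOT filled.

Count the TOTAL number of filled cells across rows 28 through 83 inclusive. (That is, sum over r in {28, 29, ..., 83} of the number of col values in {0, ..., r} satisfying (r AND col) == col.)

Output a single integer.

Answer: 756

Derivation:
r28=11100 pc3: +8 =8
r29=11101 pc4: +16 =24
r30=11110 pc4: +16 =40
r31=11111 pc5: +32 =72
r32=100000 pc1: +2 =74
r33=100001 pc2: +4 =78
r34=100010 pc2: +4 =82
r35=100011 pc3: +8 =90
r36=100100 pc2: +4 =94
r37=100101 pc3: +8 =102
r38=100110 pc3: +8 =110
r39=100111 pc4: +16 =126
r40=101000 pc2: +4 =130
r41=101001 pc3: +8 =138
r42=101010 pc3: +8 =146
r43=101011 pc4: +16 =162
r44=101100 pc3: +8 =170
r45=101101 pc4: +16 =186
r46=101110 pc4: +16 =202
r47=101111 pc5: +32 =234
r48=110000 pc2: +4 =238
r49=110001 pc3: +8 =246
r50=110010 pc3: +8 =254
r51=110011 pc4: +16 =270
r52=110100 pc3: +8 =278
r53=110101 pc4: +16 =294
r54=110110 pc4: +16 =310
r55=110111 pc5: +32 =342
r56=111000 pc3: +8 =350
r57=111001 pc4: +16 =366
r58=111010 pc4: +16 =382
r59=111011 pc5: +32 =414
r60=111100 pc4: +16 =430
r61=111101 pc5: +32 =462
r62=111110 pc5: +32 =494
r63=111111 pc6: +64 =558
r64=1000000 pc1: +2 =560
r65=1000001 pc2: +4 =564
r66=1000010 pc2: +4 =568
r67=1000011 pc3: +8 =576
r68=1000100 pc2: +4 =580
r69=1000101 pc3: +8 =588
r70=1000110 pc3: +8 =596
r71=1000111 pc4: +16 =612
r72=1001000 pc2: +4 =616
r73=1001001 pc3: +8 =624
r74=1001010 pc3: +8 =632
r75=1001011 pc4: +16 =648
r76=1001100 pc3: +8 =656
r77=1001101 pc4: +16 =672
r78=1001110 pc4: +16 =688
r79=1001111 pc5: +32 =720
r80=1010000 pc2: +4 =724
r81=1010001 pc3: +8 =732
r82=1010010 pc3: +8 =740
r83=1010011 pc4: +16 =756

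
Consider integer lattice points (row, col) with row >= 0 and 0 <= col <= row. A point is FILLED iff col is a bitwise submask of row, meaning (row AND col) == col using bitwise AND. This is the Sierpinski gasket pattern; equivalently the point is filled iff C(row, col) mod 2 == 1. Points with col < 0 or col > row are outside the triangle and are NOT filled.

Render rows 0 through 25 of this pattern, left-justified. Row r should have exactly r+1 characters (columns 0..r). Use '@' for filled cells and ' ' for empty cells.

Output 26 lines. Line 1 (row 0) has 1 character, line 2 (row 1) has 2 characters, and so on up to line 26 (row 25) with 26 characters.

Answer: @
@@
@ @
@@@@
@   @
@@  @@
@ @ @ @
@@@@@@@@
@       @
@@      @@
@ @     @ @
@@@@    @@@@
@   @   @   @
@@  @@  @@  @@
@ @ @ @ @ @ @ @
@@@@@@@@@@@@@@@@
@               @
@@              @@
@ @             @ @
@@@@            @@@@
@   @           @   @
@@  @@          @@  @@
@ @ @ @         @ @ @ @
@@@@@@@@        @@@@@@@@
@       @       @       @
@@      @@      @@      @@

Derivation:
r0=0: @
r1=1: @@
r2=10: @ @
r3=11: @@@@
r4=100: @   @
r5=101: @@  @@
r6=110: @ @ @ @
r7=111: @@@@@@@@
r8=1000: @       @
r9=1001: @@      @@
r10=1010: @ @     @ @
r11=1011: @@@@    @@@@
r12=1100: @   @   @   @
r13=1101: @@  @@  @@  @@
r14=1110: @ @ @ @ @ @ @ @
r15=1111: @@@@@@@@@@@@@@@@
r16=10000: @               @
r17=10001: @@              @@
r18=10010: @ @             @ @
r19=10011: @@@@            @@@@
r20=10100: @   @           @   @
r21=10101: @@  @@          @@  @@
r22=10110: @ @ @ @         @ @ @ @
r23=10111: @@@@@@@@        @@@@@@@@
r24=11000: @       @       @       @
r25=11001: @@      @@      @@      @@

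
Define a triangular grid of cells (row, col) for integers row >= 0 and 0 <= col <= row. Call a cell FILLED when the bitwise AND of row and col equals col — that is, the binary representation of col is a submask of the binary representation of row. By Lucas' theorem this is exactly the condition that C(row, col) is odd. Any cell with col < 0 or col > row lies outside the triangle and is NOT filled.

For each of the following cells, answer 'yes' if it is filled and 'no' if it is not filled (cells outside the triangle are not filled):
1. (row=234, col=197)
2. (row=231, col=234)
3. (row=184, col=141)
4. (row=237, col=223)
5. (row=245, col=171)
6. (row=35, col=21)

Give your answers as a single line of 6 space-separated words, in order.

Answer: no no no no no no

Derivation:
(234,197): row=0b11101010, col=0b11000101, row AND col = 0b11000000 = 192; 192 != 197 -> empty
(231,234): col outside [0, 231] -> not filled
(184,141): row=0b10111000, col=0b10001101, row AND col = 0b10001000 = 136; 136 != 141 -> empty
(237,223): row=0b11101101, col=0b11011111, row AND col = 0b11001101 = 205; 205 != 223 -> empty
(245,171): row=0b11110101, col=0b10101011, row AND col = 0b10100001 = 161; 161 != 171 -> empty
(35,21): row=0b100011, col=0b10101, row AND col = 0b1 = 1; 1 != 21 -> empty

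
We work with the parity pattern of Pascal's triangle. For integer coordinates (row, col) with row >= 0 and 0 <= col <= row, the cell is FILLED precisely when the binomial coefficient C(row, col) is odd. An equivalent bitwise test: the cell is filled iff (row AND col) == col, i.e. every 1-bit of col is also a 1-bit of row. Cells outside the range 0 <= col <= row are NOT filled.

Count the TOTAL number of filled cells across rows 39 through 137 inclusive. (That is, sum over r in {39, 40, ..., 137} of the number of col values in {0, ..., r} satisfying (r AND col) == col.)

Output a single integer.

r39=100111 pc4: +16 =16
r40=101000 pc2: +4 =20
r41=101001 pc3: +8 =28
r42=101010 pc3: +8 =36
r43=101011 pc4: +16 =52
r44=101100 pc3: +8 =60
r45=101101 pc4: +16 =76
r46=101110 pc4: +16 =92
r47=101111 pc5: +32 =124
r48=110000 pc2: +4 =128
r49=110001 pc3: +8 =136
r50=110010 pc3: +8 =144
r51=110011 pc4: +16 =160
r52=110100 pc3: +8 =168
r53=110101 pc4: +16 =184
r54=110110 pc4: +16 =200
r55=110111 pc5: +32 =232
r56=111000 pc3: +8 =240
r57=111001 pc4: +16 =256
r58=111010 pc4: +16 =272
r59=111011 pc5: +32 =304
r60=111100 pc4: +16 =320
r61=111101 pc5: +32 =352
r62=111110 pc5: +32 =384
r63=111111 pc6: +64 =448
r64=1000000 pc1: +2 =450
r65=1000001 pc2: +4 =454
r66=1000010 pc2: +4 =458
r67=1000011 pc3: +8 =466
r68=1000100 pc2: +4 =470
r69=1000101 pc3: +8 =478
r70=1000110 pc3: +8 =486
r71=1000111 pc4: +16 =502
r72=1001000 pc2: +4 =506
r73=1001001 pc3: +8 =514
r74=1001010 pc3: +8 =522
r75=1001011 pc4: +16 =538
r76=1001100 pc3: +8 =546
r77=1001101 pc4: +16 =562
r78=1001110 pc4: +16 =578
r79=1001111 pc5: +32 =610
r80=1010000 pc2: +4 =614
r81=1010001 pc3: +8 =622
r82=1010010 pc3: +8 =630
r83=1010011 pc4: +16 =646
r84=1010100 pc3: +8 =654
r85=1010101 pc4: +16 =670
r86=1010110 pc4: +16 =686
r87=1010111 pc5: +32 =718
r88=1011000 pc3: +8 =726
r89=1011001 pc4: +16 =742
r90=1011010 pc4: +16 =758
r91=1011011 pc5: +32 =790
r92=1011100 pc4: +16 =806
r93=1011101 pc5: +32 =838
r94=1011110 pc5: +32 =870
r95=1011111 pc6: +64 =934
r96=1100000 pc2: +4 =938
r97=1100001 pc3: +8 =946
r98=1100010 pc3: +8 =954
r99=1100011 pc4: +16 =970
r100=1100100 pc3: +8 =978
r101=1100101 pc4: +16 =994
r102=1100110 pc4: +16 =1010
r103=1100111 pc5: +32 =1042
r104=1101000 pc3: +8 =1050
r105=1101001 pc4: +16 =1066
r106=1101010 pc4: +16 =1082
r107=1101011 pc5: +32 =1114
r108=1101100 pc4: +16 =1130
r109=1101101 pc5: +32 =1162
r110=1101110 pc5: +32 =1194
r111=1101111 pc6: +64 =1258
r112=1110000 pc3: +8 =1266
r113=1110001 pc4: +16 =1282
r114=1110010 pc4: +16 =1298
r115=1110011 pc5: +32 =1330
r116=1110100 pc4: +16 =1346
r117=1110101 pc5: +32 =1378
r118=1110110 pc5: +32 =1410
r119=1110111 pc6: +64 =1474
r120=1111000 pc4: +16 =1490
r121=1111001 pc5: +32 =1522
r122=1111010 pc5: +32 =1554
r123=1111011 pc6: +64 =1618
r124=1111100 pc5: +32 =1650
r125=1111101 pc6: +64 =1714
r126=1111110 pc6: +64 =1778
r127=1111111 pc7: +128 =1906
r128=10000000 pc1: +2 =1908
r129=10000001 pc2: +4 =1912
r130=10000010 pc2: +4 =1916
r131=10000011 pc3: +8 =1924
r132=10000100 pc2: +4 =1928
r133=10000101 pc3: +8 =1936
r134=10000110 pc3: +8 =1944
r135=10000111 pc4: +16 =1960
r136=10001000 pc2: +4 =1964
r137=10001001 pc3: +8 =1972

Answer: 1972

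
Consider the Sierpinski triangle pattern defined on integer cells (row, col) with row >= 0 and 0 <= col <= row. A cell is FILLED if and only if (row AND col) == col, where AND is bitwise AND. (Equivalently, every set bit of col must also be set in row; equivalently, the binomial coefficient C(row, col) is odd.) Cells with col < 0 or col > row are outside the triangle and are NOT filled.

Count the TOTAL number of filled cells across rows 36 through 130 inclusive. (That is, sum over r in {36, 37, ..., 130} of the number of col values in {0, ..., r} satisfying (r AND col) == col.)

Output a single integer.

r36=100100 pc2: +4 =4
r37=100101 pc3: +8 =12
r38=100110 pc3: +8 =20
r39=100111 pc4: +16 =36
r40=101000 pc2: +4 =40
r41=101001 pc3: +8 =48
r42=101010 pc3: +8 =56
r43=101011 pc4: +16 =72
r44=101100 pc3: +8 =80
r45=101101 pc4: +16 =96
r46=101110 pc4: +16 =112
r47=101111 pc5: +32 =144
r48=110000 pc2: +4 =148
r49=110001 pc3: +8 =156
r50=110010 pc3: +8 =164
r51=110011 pc4: +16 =180
r52=110100 pc3: +8 =188
r53=110101 pc4: +16 =204
r54=110110 pc4: +16 =220
r55=110111 pc5: +32 =252
r56=111000 pc3: +8 =260
r57=111001 pc4: +16 =276
r58=111010 pc4: +16 =292
r59=111011 pc5: +32 =324
r60=111100 pc4: +16 =340
r61=111101 pc5: +32 =372
r62=111110 pc5: +32 =404
r63=111111 pc6: +64 =468
r64=1000000 pc1: +2 =470
r65=1000001 pc2: +4 =474
r66=1000010 pc2: +4 =478
r67=1000011 pc3: +8 =486
r68=1000100 pc2: +4 =490
r69=1000101 pc3: +8 =498
r70=1000110 pc3: +8 =506
r71=1000111 pc4: +16 =522
r72=1001000 pc2: +4 =526
r73=1001001 pc3: +8 =534
r74=1001010 pc3: +8 =542
r75=1001011 pc4: +16 =558
r76=1001100 pc3: +8 =566
r77=1001101 pc4: +16 =582
r78=1001110 pc4: +16 =598
r79=1001111 pc5: +32 =630
r80=1010000 pc2: +4 =634
r81=1010001 pc3: +8 =642
r82=1010010 pc3: +8 =650
r83=1010011 pc4: +16 =666
r84=1010100 pc3: +8 =674
r85=1010101 pc4: +16 =690
r86=1010110 pc4: +16 =706
r87=1010111 pc5: +32 =738
r88=1011000 pc3: +8 =746
r89=1011001 pc4: +16 =762
r90=1011010 pc4: +16 =778
r91=1011011 pc5: +32 =810
r92=1011100 pc4: +16 =826
r93=1011101 pc5: +32 =858
r94=1011110 pc5: +32 =890
r95=1011111 pc6: +64 =954
r96=1100000 pc2: +4 =958
r97=1100001 pc3: +8 =966
r98=1100010 pc3: +8 =974
r99=1100011 pc4: +16 =990
r100=1100100 pc3: +8 =998
r101=1100101 pc4: +16 =1014
r102=1100110 pc4: +16 =1030
r103=1100111 pc5: +32 =1062
r104=1101000 pc3: +8 =1070
r105=1101001 pc4: +16 =1086
r106=1101010 pc4: +16 =1102
r107=1101011 pc5: +32 =1134
r108=1101100 pc4: +16 =1150
r109=1101101 pc5: +32 =1182
r110=1101110 pc5: +32 =1214
r111=1101111 pc6: +64 =1278
r112=1110000 pc3: +8 =1286
r113=1110001 pc4: +16 =1302
r114=1110010 pc4: +16 =1318
r115=1110011 pc5: +32 =1350
r116=1110100 pc4: +16 =1366
r117=1110101 pc5: +32 =1398
r118=1110110 pc5: +32 =1430
r119=1110111 pc6: +64 =1494
r120=1111000 pc4: +16 =1510
r121=1111001 pc5: +32 =1542
r122=1111010 pc5: +32 =1574
r123=1111011 pc6: +64 =1638
r124=1111100 pc5: +32 =1670
r125=1111101 pc6: +64 =1734
r126=1111110 pc6: +64 =1798
r127=1111111 pc7: +128 =1926
r128=10000000 pc1: +2 =1928
r129=10000001 pc2: +4 =1932
r130=10000010 pc2: +4 =1936

Answer: 1936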